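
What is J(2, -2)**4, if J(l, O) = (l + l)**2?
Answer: 65536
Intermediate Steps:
J(l, O) = 4*l**2 (J(l, O) = (2*l)**2 = 4*l**2)
J(2, -2)**4 = (4*2**2)**4 = (4*4)**4 = 16**4 = 65536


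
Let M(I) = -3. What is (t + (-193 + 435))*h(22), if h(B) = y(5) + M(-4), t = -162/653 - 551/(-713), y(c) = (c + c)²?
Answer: 10952932995/465589 ≈ 23525.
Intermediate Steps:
y(c) = 4*c² (y(c) = (2*c)² = 4*c²)
t = 244297/465589 (t = -162*1/653 - 551*(-1/713) = -162/653 + 551/713 = 244297/465589 ≈ 0.52470)
h(B) = 97 (h(B) = 4*5² - 3 = 4*25 - 3 = 100 - 3 = 97)
(t + (-193 + 435))*h(22) = (244297/465589 + (-193 + 435))*97 = (244297/465589 + 242)*97 = (112916835/465589)*97 = 10952932995/465589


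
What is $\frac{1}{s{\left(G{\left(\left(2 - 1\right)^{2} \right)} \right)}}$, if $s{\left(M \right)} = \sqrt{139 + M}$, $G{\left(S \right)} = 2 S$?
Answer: $\frac{\sqrt{141}}{141} \approx 0.084215$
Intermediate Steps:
$\frac{1}{s{\left(G{\left(\left(2 - 1\right)^{2} \right)} \right)}} = \frac{1}{\sqrt{139 + 2 \left(2 - 1\right)^{2}}} = \frac{1}{\sqrt{139 + 2 \cdot 1^{2}}} = \frac{1}{\sqrt{139 + 2 \cdot 1}} = \frac{1}{\sqrt{139 + 2}} = \frac{1}{\sqrt{141}} = \frac{\sqrt{141}}{141}$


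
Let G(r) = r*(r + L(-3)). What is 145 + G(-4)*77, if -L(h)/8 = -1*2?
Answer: -3551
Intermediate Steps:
L(h) = 16 (L(h) = -(-8)*2 = -8*(-2) = 16)
G(r) = r*(16 + r) (G(r) = r*(r + 16) = r*(16 + r))
145 + G(-4)*77 = 145 - 4*(16 - 4)*77 = 145 - 4*12*77 = 145 - 48*77 = 145 - 3696 = -3551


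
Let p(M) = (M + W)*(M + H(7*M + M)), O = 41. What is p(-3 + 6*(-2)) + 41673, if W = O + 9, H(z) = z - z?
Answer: 41148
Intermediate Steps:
H(z) = 0
W = 50 (W = 41 + 9 = 50)
p(M) = M*(50 + M) (p(M) = (M + 50)*(M + 0) = (50 + M)*M = M*(50 + M))
p(-3 + 6*(-2)) + 41673 = (-3 + 6*(-2))*(50 + (-3 + 6*(-2))) + 41673 = (-3 - 12)*(50 + (-3 - 12)) + 41673 = -15*(50 - 15) + 41673 = -15*35 + 41673 = -525 + 41673 = 41148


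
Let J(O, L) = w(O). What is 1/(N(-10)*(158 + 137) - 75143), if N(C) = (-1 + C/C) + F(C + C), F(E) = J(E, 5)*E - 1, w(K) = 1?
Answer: -1/81338 ≈ -1.2294e-5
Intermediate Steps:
J(O, L) = 1
F(E) = -1 + E (F(E) = 1*E - 1 = E - 1 = -1 + E)
N(C) = -1 + 2*C (N(C) = (-1 + C/C) + (-1 + (C + C)) = (-1 + 1) + (-1 + 2*C) = 0 + (-1 + 2*C) = -1 + 2*C)
1/(N(-10)*(158 + 137) - 75143) = 1/((-1 + 2*(-10))*(158 + 137) - 75143) = 1/((-1 - 20)*295 - 75143) = 1/(-21*295 - 75143) = 1/(-6195 - 75143) = 1/(-81338) = -1/81338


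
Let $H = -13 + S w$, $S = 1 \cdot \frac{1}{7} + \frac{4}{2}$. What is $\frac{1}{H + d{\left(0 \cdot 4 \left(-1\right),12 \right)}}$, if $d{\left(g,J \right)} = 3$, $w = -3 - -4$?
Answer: $- \frac{7}{55} \approx -0.12727$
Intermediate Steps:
$w = 1$ ($w = -3 + 4 = 1$)
$S = \frac{15}{7}$ ($S = 1 \cdot \frac{1}{7} + 4 \cdot \frac{1}{2} = \frac{1}{7} + 2 = \frac{15}{7} \approx 2.1429$)
$H = - \frac{76}{7}$ ($H = -13 + \frac{15}{7} \cdot 1 = -13 + \frac{15}{7} = - \frac{76}{7} \approx -10.857$)
$\frac{1}{H + d{\left(0 \cdot 4 \left(-1\right),12 \right)}} = \frac{1}{- \frac{76}{7} + 3} = \frac{1}{- \frac{55}{7}} = - \frac{7}{55}$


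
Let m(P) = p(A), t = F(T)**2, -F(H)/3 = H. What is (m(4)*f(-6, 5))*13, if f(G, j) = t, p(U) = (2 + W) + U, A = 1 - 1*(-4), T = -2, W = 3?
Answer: 4680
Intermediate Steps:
F(H) = -3*H
A = 5 (A = 1 + 4 = 5)
p(U) = 5 + U (p(U) = (2 + 3) + U = 5 + U)
t = 36 (t = (-3*(-2))**2 = 6**2 = 36)
m(P) = 10 (m(P) = 5 + 5 = 10)
f(G, j) = 36
(m(4)*f(-6, 5))*13 = (10*36)*13 = 360*13 = 4680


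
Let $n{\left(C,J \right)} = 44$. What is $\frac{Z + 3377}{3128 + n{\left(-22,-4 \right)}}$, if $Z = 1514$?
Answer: $\frac{4891}{3172} \approx 1.5419$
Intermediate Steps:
$\frac{Z + 3377}{3128 + n{\left(-22,-4 \right)}} = \frac{1514 + 3377}{3128 + 44} = \frac{4891}{3172}$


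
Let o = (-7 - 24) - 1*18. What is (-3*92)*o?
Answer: 13524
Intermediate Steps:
o = -49 (o = -31 - 18 = -49)
(-3*92)*o = -3*92*(-49) = -276*(-49) = 13524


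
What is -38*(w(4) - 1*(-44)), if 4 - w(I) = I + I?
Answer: -1520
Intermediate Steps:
w(I) = 4 - 2*I (w(I) = 4 - (I + I) = 4 - 2*I)
-38*(w(4) - 1*(-44)) = -38*((4 - 2*4) - 1*(-44)) = -38*((4 - 8) + 44) = -38*(-4 + 44) = -38*40 = -1520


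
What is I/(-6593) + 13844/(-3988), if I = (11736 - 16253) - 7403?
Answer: -10934133/6573221 ≈ -1.6634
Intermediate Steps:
I = -11920 (I = -4517 - 7403 = -11920)
I/(-6593) + 13844/(-3988) = -11920/(-6593) + 13844/(-3988) = -11920*(-1/6593) + 13844*(-1/3988) = 11920/6593 - 3461/997 = -10934133/6573221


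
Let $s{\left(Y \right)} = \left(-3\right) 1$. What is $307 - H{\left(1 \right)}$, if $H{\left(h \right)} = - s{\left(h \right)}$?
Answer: $304$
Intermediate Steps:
$s{\left(Y \right)} = -3$
$H{\left(h \right)} = 3$ ($H{\left(h \right)} = \left(-1\right) \left(-3\right) = 3$)
$307 - H{\left(1 \right)} = 307 - 3 = 304$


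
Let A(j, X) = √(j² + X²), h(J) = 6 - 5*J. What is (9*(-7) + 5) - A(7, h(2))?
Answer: -58 - √65 ≈ -66.062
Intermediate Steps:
A(j, X) = √(X² + j²)
(9*(-7) + 5) - A(7, h(2)) = (9*(-7) + 5) - √((6 - 5*2)² + 7²) = (-63 + 5) - √((6 - 10)² + 49) = -58 - √((-4)² + 49) = -58 - √(16 + 49) = -58 - √65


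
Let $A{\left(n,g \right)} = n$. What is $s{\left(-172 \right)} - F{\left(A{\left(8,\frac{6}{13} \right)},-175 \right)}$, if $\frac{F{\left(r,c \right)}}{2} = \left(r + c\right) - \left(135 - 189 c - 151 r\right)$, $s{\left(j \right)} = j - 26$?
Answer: $64140$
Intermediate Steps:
$s{\left(j \right)} = -26 + j$
$F{\left(r,c \right)} = -270 + 304 r + 380 c$ ($F{\left(r,c \right)} = 2 \left(\left(r + c\right) - \left(135 - 189 c - 151 r\right)\right) = 2 \left(\left(c + r\right) + \left(-135 + 151 r + 189 c\right)\right) = 2 \left(-135 + 152 r + 190 c\right) = -270 + 304 r + 380 c$)
$s{\left(-172 \right)} - F{\left(A{\left(8,\frac{6}{13} \right)},-175 \right)} = \left(-26 - 172\right) - \left(-270 + 304 \cdot 8 + 380 \left(-175\right)\right) = -198 - \left(-270 + 2432 - 66500\right) = -198 - -64338 = -198 + 64338 = 64140$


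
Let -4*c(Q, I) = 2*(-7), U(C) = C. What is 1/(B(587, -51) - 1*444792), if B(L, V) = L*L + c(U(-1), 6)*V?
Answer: -2/200803 ≈ -9.9600e-6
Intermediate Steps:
c(Q, I) = 7/2 (c(Q, I) = -(-7)/2 = -1/4*(-14) = 7/2)
B(L, V) = L**2 + 7*V/2 (B(L, V) = L*L + 7*V/2 = L**2 + 7*V/2)
1/(B(587, -51) - 1*444792) = 1/((587**2 + (7/2)*(-51)) - 1*444792) = 1/((344569 - 357/2) - 444792) = 1/(688781/2 - 444792) = 1/(-200803/2) = -2/200803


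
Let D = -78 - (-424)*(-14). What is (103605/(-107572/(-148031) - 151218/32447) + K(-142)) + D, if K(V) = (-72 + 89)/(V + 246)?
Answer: -31785540695332963/982517279848 ≈ -32351.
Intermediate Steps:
K(V) = 17/(246 + V)
D = -6014 (D = -78 - 212*28 = -78 - 5936 = -6014)
(103605/(-107572/(-148031) - 151218/32447) + K(-142)) + D = (103605/(-107572/(-148031) - 151218/32447) + 17/(246 - 142)) - 6014 = (103605/(-107572*(-1/148031) - 151218*1/32447) + 17/104) - 6014 = (103605/(107572/148031 - 151218/32447) + 17*(1/104)) - 6014 = (103605/(-18894563074/4803161857) + 17/104) - 6014 = (103605*(-4803161857/18894563074) + 17/104) - 6014 = (-497631584194485/18894563074 + 17/104) - 6014 = -25876681774327091/982517279848 - 6014 = -31785540695332963/982517279848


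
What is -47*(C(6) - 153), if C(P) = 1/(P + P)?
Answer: 86245/12 ≈ 7187.1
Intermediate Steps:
C(P) = 1/(2*P)
-47*(C(6) - 153) = -47*((1/2)/6 - 153) = -47*((1/2)*(1/6) - 153) = -47*(1/12 - 153) = -47*(-1835/12) = 86245/12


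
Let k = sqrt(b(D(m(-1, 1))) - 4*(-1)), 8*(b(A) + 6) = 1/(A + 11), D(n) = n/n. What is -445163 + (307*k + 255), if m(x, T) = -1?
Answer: -444908 + 307*I*sqrt(1146)/24 ≈ -4.4491e+5 + 433.03*I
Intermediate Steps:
D(n) = 1
b(A) = -6 + 1/(8*(11 + A)) (b(A) = -6 + 1/(8*(A + 11)) = -6 + 1/(8*(11 + A)))
k = I*sqrt(1146)/24 (k = sqrt((-527 - 48*1)/(8*(11 + 1)) - 4*(-1)) = sqrt((1/8)*(-527 - 48)/12 + 4) = sqrt((1/8)*(1/12)*(-575) + 4) = sqrt(-575/96 + 4) = sqrt(-191/96) = I*sqrt(1146)/24 ≈ 1.4105*I)
-445163 + (307*k + 255) = -445163 + (307*(I*sqrt(1146)/24) + 255) = -445163 + (307*I*sqrt(1146)/24 + 255) = -445163 + (255 + 307*I*sqrt(1146)/24) = -444908 + 307*I*sqrt(1146)/24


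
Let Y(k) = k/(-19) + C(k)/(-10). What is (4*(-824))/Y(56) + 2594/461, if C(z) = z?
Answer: 36613662/93583 ≈ 391.24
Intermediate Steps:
Y(k) = -29*k/190 (Y(k) = k/(-19) + k/(-10) = k*(-1/19) + k*(-⅒) = -k/19 - k/10 = -29*k/190)
(4*(-824))/Y(56) + 2594/461 = (4*(-824))/((-29/190*56)) + 2594/461 = -3296/(-812/95) + 2594*(1/461) = -3296*(-95/812) + 2594/461 = 78280/203 + 2594/461 = 36613662/93583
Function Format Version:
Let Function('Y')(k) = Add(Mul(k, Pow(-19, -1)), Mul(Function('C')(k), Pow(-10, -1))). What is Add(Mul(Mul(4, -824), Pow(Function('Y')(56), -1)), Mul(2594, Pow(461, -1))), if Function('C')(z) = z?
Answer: Rational(36613662, 93583) ≈ 391.24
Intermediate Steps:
Function('Y')(k) = Mul(Rational(-29, 190), k) (Function('Y')(k) = Add(Mul(k, Pow(-19, -1)), Mul(k, Pow(-10, -1))) = Add(Mul(k, Rational(-1, 19)), Mul(k, Rational(-1, 10))) = Add(Mul(Rational(-1, 19), k), Mul(Rational(-1, 10), k)) = Mul(Rational(-29, 190), k))
Add(Mul(Mul(4, -824), Pow(Function('Y')(56), -1)), Mul(2594, Pow(461, -1))) = Add(Mul(Mul(4, -824), Pow(Mul(Rational(-29, 190), 56), -1)), Mul(2594, Pow(461, -1))) = Add(Mul(-3296, Pow(Rational(-812, 95), -1)), Mul(2594, Rational(1, 461))) = Add(Mul(-3296, Rational(-95, 812)), Rational(2594, 461)) = Add(Rational(78280, 203), Rational(2594, 461)) = Rational(36613662, 93583)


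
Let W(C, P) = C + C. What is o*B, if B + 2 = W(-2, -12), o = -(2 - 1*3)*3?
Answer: -18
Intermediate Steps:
o = 3 (o = -(2 - 3)*3 = -1*(-1)*3 = 1*3 = 3)
W(C, P) = 2*C
B = -6 (B = -2 + 2*(-2) = -2 - 4 = -6)
o*B = 3*(-6) = -18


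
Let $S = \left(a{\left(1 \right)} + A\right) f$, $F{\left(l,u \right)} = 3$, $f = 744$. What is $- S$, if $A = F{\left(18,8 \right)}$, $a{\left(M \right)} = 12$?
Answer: $-11160$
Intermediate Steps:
$A = 3$
$S = 11160$ ($S = \left(12 + 3\right) 744 = 15 \cdot 744 = 11160$)
$- S = \left(-1\right) 11160 = -11160$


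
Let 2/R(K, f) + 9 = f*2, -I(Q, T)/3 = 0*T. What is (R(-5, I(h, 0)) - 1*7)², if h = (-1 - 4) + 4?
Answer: 4225/81 ≈ 52.161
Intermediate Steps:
h = -1 (h = -5 + 4 = -1)
I(Q, T) = 0 (I(Q, T) = -0*T = -3*0 = 0)
R(K, f) = 2/(-9 + 2*f) (R(K, f) = 2/(-9 + f*2) = 2/(-9 + 2*f))
(R(-5, I(h, 0)) - 1*7)² = (2/(-9 + 2*0) - 1*7)² = (2/(-9 + 0) - 7)² = (2/(-9) - 7)² = (2*(-⅑) - 7)² = (-2/9 - 7)² = (-65/9)² = 4225/81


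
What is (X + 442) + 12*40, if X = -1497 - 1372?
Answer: -1947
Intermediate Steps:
X = -2869
(X + 442) + 12*40 = (-2869 + 442) + 12*40 = -2427 + 480 = -1947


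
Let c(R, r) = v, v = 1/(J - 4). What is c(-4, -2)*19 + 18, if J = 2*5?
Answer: 127/6 ≈ 21.167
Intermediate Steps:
J = 10
v = 1/6 (v = 1/(10 - 4) = 1/6 ≈ 0.16667)
c(R, r) = 1/6
c(-4, -2)*19 + 18 = (1/6)*19 + 18 = 19/6 + 18 = 127/6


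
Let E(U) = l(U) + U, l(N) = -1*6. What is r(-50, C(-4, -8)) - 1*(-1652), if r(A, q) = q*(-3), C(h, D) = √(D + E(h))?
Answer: 1652 - 9*I*√2 ≈ 1652.0 - 12.728*I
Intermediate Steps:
l(N) = -6
E(U) = -6 + U
C(h, D) = √(-6 + D + h) (C(h, D) = √(D + (-6 + h)) = √(-6 + D + h))
r(A, q) = -3*q
r(-50, C(-4, -8)) - 1*(-1652) = -3*√(-6 - 8 - 4) - 1*(-1652) = -9*I*√2 + 1652 = 1652 - 9*I*√2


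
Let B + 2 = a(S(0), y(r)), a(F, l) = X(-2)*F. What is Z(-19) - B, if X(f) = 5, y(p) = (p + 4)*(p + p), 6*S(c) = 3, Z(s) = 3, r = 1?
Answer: 5/2 ≈ 2.5000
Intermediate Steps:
S(c) = ½ (S(c) = (⅙)*3 = ½)
y(p) = 2*p*(4 + p) (y(p) = (4 + p)*(2*p) = 2*p*(4 + p))
a(F, l) = 5*F
B = ½ (B = -2 + 5*(½) = -2 + 5/2 = ½ ≈ 0.50000)
Z(-19) - B = 3 - 1*½ = 3 - ½ = 5/2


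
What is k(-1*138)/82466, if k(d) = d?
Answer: -69/41233 ≈ -0.0016734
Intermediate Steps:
k(-1*138)/82466 = -1*138/82466 = -138*1/82466 = -69/41233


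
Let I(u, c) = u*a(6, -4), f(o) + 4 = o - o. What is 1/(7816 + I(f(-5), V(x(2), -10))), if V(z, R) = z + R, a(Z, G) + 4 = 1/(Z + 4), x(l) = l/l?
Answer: 5/39158 ≈ 0.00012769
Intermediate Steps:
f(o) = -4 (f(o) = -4 + (o - o) = -4 + 0 = -4)
x(l) = 1
a(Z, G) = -4 + 1/(4 + Z) (a(Z, G) = -4 + 1/(Z + 4) = -4 + 1/(4 + Z))
V(z, R) = R + z
I(u, c) = -39*u/10 (I(u, c) = u*((-15 - 4*6)/(4 + 6)) = u*((-15 - 24)/10) = u*((⅒)*(-39)) = u*(-39/10) = -39*u/10)
1/(7816 + I(f(-5), V(x(2), -10))) = 1/(7816 - 39/10*(-4)) = 1/(7816 + 78/5) = 1/(39158/5) = 5/39158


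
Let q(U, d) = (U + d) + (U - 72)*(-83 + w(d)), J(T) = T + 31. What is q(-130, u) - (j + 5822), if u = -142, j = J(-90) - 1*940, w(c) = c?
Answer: 40355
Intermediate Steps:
J(T) = 31 + T
j = -999 (j = (31 - 90) - 1*940 = -59 - 940 = -999)
q(U, d) = U + d + (-83 + d)*(-72 + U) (q(U, d) = (U + d) + (U - 72)*(-83 + d) = (U + d) + (-72 + U)*(-83 + d) = (U + d) + (-83 + d)*(-72 + U) = U + d + (-83 + d)*(-72 + U))
q(-130, u) - (j + 5822) = (5976 - 82*(-130) - 71*(-142) - 130*(-142)) - (-999 + 5822) = (5976 + 10660 + 10082 + 18460) - 1*4823 = 45178 - 4823 = 40355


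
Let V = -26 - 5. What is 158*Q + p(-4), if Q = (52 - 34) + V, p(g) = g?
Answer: -2058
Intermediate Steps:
V = -31
Q = -13 (Q = (52 - 34) - 31 = 18 - 31 = -13)
158*Q + p(-4) = 158*(-13) - 4 = -2054 - 4 = -2058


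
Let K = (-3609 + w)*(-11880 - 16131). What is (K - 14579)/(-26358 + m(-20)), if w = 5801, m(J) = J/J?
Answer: 61414691/26357 ≈ 2330.1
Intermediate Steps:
m(J) = 1
K = -61400112 (K = (-3609 + 5801)*(-11880 - 16131) = 2192*(-28011) = -61400112)
(K - 14579)/(-26358 + m(-20)) = (-61400112 - 14579)/(-26358 + 1) = -61414691/(-26357) = -61414691*(-1/26357) = 61414691/26357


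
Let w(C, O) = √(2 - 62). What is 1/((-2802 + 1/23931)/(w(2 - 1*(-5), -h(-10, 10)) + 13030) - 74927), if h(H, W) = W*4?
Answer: 47862*(-√15 + 6515*I)/(-23363873876771*I + 3586156074*√15) ≈ -1.3346e-5 - 2.277e-14*I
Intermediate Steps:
h(H, W) = 4*W
w(C, O) = 2*I*√15 (w(C, O) = √(-60) = 2*I*√15)
1/((-2802 + 1/23931)/(w(2 - 1*(-5), -h(-10, 10)) + 13030) - 74927) = 1/((-2802 + 1/23931)/(2*I*√15 + 13030) - 74927) = 1/((-2802 + 1/23931)/(13030 + 2*I*√15) - 74927) = 1/(-67054661/(23931*(13030 + 2*I*√15)) - 74927) = 1/(-74927 - 67054661/(23931*(13030 + 2*I*√15)))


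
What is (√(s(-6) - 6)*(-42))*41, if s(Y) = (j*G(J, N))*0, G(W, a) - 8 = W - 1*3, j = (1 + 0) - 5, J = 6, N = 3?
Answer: -1722*I*√6 ≈ -4218.0*I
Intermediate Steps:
j = -4 (j = 1 - 5 = -4)
G(W, a) = 5 + W (G(W, a) = 8 + (W - 1*3) = 8 + (W - 3) = 8 + (-3 + W) = 5 + W)
s(Y) = 0 (s(Y) = -4*(5 + 6)*0 = -4*11*0 = -44*0 = 0)
(√(s(-6) - 6)*(-42))*41 = (√(0 - 6)*(-42))*41 = (√(-6)*(-42))*41 = ((I*√6)*(-42))*41 = -42*I*√6*41 = -1722*I*√6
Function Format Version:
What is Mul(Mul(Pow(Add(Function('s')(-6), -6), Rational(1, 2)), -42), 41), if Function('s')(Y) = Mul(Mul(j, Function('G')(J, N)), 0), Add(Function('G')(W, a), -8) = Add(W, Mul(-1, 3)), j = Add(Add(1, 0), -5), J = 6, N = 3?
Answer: Mul(-1722, I, Pow(6, Rational(1, 2))) ≈ Mul(-4218.0, I)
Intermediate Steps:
j = -4 (j = Add(1, -5) = -4)
Function('G')(W, a) = Add(5, W) (Function('G')(W, a) = Add(8, Add(W, Mul(-1, 3))) = Add(8, Add(W, -3)) = Add(8, Add(-3, W)) = Add(5, W))
Function('s')(Y) = 0 (Function('s')(Y) = Mul(Mul(-4, Add(5, 6)), 0) = Mul(Mul(-4, 11), 0) = Mul(-44, 0) = 0)
Mul(Mul(Pow(Add(Function('s')(-6), -6), Rational(1, 2)), -42), 41) = Mul(Mul(Pow(Add(0, -6), Rational(1, 2)), -42), 41) = Mul(Mul(Pow(-6, Rational(1, 2)), -42), 41) = Mul(Mul(Mul(I, Pow(6, Rational(1, 2))), -42), 41) = Mul(Mul(-42, I, Pow(6, Rational(1, 2))), 41) = Mul(-1722, I, Pow(6, Rational(1, 2)))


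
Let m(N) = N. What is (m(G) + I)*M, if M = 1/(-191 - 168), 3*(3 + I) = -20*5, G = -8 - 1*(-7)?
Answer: 112/1077 ≈ 0.10399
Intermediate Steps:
G = -1 (G = -8 + 7 = -1)
I = -109/3 (I = -3 + (-20*5)/3 = -3 + (⅓)*(-100) = -3 - 100/3 = -109/3 ≈ -36.333)
M = -1/359 (M = 1/(-359) = -1/359 ≈ -0.0027855)
(m(G) + I)*M = (-1 - 109/3)*(-1/359) = -112/3*(-1/359) = 112/1077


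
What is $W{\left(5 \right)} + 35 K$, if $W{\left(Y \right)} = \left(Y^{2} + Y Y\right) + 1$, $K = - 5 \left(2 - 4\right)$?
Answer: $401$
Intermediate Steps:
$K = 10$ ($K = \left(-5\right) \left(-2\right) = 10$)
$W{\left(Y \right)} = 1 + 2 Y^{2}$ ($W{\left(Y \right)} = \left(Y^{2} + Y^{2}\right) + 1 = 2 Y^{2} + 1 = 1 + 2 Y^{2}$)
$W{\left(5 \right)} + 35 K = \left(1 + 2 \cdot 5^{2}\right) + 35 \cdot 10 = \left(1 + 2 \cdot 25\right) + 350 = \left(1 + 50\right) + 350 = 51 + 350 = 401$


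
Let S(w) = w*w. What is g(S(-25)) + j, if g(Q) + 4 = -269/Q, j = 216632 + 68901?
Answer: 178455356/625 ≈ 2.8553e+5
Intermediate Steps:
j = 285533
S(w) = w²
g(Q) = -4 - 269/Q
g(S(-25)) + j = (-4 - 269/((-25)²)) + 285533 = (-4 - 269/625) + 285533 = -2769/625 + 285533 = 178455356/625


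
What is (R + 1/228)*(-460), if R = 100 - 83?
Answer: -445855/57 ≈ -7822.0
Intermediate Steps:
R = 17
(R + 1/228)*(-460) = (17 + 1/228)*(-460) = (3877/228)*(-460) = -445855/57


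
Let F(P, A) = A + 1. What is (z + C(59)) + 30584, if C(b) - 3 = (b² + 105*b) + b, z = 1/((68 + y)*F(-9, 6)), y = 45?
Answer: 31894703/791 ≈ 40322.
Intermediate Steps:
F(P, A) = 1 + A
z = 1/791 (z = 1/((68 + 45)*(1 + 6)) = 1/(113*7) = 1/791 ≈ 0.0012642)
C(b) = 3 + b² + 106*b (C(b) = 3 + ((b² + 105*b) + b) = 3 + (b² + 106*b) = 3 + b² + 106*b)
(z + C(59)) + 30584 = (1/791 + (3 + 59² + 106*59)) + 30584 = (1/791 + (3 + 3481 + 6254)) + 30584 = (1/791 + 9738) + 30584 = 7702759/791 + 30584 = 31894703/791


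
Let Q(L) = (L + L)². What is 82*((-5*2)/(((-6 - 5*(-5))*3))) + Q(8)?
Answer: 13772/57 ≈ 241.61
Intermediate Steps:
Q(L) = 4*L² (Q(L) = (2*L)² = 4*L²)
82*((-5*2)/(((-6 - 5*(-5))*3))) + Q(8) = 82*((-5*2)/(((-6 - 5*(-5))*3))) + 4*8² = 82*(-10*1/(3*(-6 + 25))) + 4*64 = 82*(-10/(19*3)) + 256 = 82*(-10/57) + 256 = -820/57 + 256 = 13772/57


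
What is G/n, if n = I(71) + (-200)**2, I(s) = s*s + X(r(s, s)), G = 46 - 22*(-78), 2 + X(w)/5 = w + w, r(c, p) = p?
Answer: 1762/45741 ≈ 0.038521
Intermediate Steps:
X(w) = -10 + 10*w (X(w) = -10 + 5*(w + w) = -10 + 5*(2*w) = -10 + 10*w)
G = 1762 (G = 46 + 1716 = 1762)
I(s) = -10 + s**2 + 10*s (I(s) = s*s + (-10 + 10*s) = s**2 + (-10 + 10*s) = -10 + s**2 + 10*s)
n = 45741 (n = (-10 + 71**2 + 10*71) + (-200)**2 = (-10 + 5041 + 710) + 40000 = 5741 + 40000 = 45741)
G/n = 1762/45741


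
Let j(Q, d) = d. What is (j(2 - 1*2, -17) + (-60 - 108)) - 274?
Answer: -459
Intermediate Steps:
(j(2 - 1*2, -17) + (-60 - 108)) - 274 = (-17 + (-60 - 108)) - 274 = (-17 - 168) - 274 = -185 - 274 = -459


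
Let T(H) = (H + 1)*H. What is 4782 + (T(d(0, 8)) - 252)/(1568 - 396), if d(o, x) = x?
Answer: 1401081/293 ≈ 4781.8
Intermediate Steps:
T(H) = H*(1 + H) (T(H) = (1 + H)*H = H*(1 + H))
4782 + (T(d(0, 8)) - 252)/(1568 - 396) = 4782 + (8*(1 + 8) - 252)/(1568 - 396) = 4782 + (8*9 - 252)/1172 = 4782 + (72 - 252)*(1/1172) = 4782 - 180*1/1172 = 4782 - 45/293 = 1401081/293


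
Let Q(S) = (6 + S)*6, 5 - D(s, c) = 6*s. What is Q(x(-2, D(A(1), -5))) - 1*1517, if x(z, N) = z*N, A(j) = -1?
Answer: -1613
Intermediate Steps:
D(s, c) = 5 - 6*s
x(z, N) = N*z
Q(S) = 36 + 6*S
Q(x(-2, D(A(1), -5))) - 1*1517 = (36 + 6*((5 - 6*(-1))*(-2))) - 1*1517 = (36 + 6*((5 + 6)*(-2))) - 1517 = (36 + 6*(11*(-2))) - 1517 = (36 + 6*(-22)) - 1517 = (36 - 132) - 1517 = -96 - 1517 = -1613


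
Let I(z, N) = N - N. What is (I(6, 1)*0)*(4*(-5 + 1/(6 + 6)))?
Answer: 0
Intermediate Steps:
I(z, N) = 0
(I(6, 1)*0)*(4*(-5 + 1/(6 + 6))) = (0*0)*(4*(-5 + 1/(6 + 6))) = 0*(4*(-5 + 1/12)) = 0*(4*(-59/12)) = 0*(-59/3) = 0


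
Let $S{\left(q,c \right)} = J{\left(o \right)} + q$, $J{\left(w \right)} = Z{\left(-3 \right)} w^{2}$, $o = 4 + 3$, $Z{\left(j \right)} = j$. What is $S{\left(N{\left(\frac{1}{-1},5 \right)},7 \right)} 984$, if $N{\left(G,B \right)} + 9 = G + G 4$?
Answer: $-158424$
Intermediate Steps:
$o = 7$
$N{\left(G,B \right)} = -9 + 5 G$ ($N{\left(G,B \right)} = -9 + \left(G + G 4\right) = -9 + \left(G + 4 G\right) = -9 + 5 G$)
$J{\left(w \right)} = - 3 w^{2}$
$S{\left(q,c \right)} = -147 + q$ ($S{\left(q,c \right)} = - 3 \cdot 7^{2} + q = \left(-3\right) 49 + q = -147 + q$)
$S{\left(N{\left(\frac{1}{-1},5 \right)},7 \right)} 984 = \left(-147 - \left(9 - \frac{5}{-1}\right)\right) 984 = \left(-147 + \left(-9 + 5 \left(-1\right)\right)\right) 984 = \left(-147 - 14\right) 984 = \left(-161\right) 984 = -158424$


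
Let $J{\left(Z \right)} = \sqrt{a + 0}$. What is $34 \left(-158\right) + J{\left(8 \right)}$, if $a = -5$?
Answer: $-5372 + i \sqrt{5} \approx -5372.0 + 2.2361 i$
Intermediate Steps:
$J{\left(Z \right)} = i \sqrt{5}$ ($J{\left(Z \right)} = \sqrt{-5 + 0} = \sqrt{-5} = i \sqrt{5}$)
$34 \left(-158\right) + J{\left(8 \right)} = 34 \left(-158\right) + i \sqrt{5} = -5372 + i \sqrt{5}$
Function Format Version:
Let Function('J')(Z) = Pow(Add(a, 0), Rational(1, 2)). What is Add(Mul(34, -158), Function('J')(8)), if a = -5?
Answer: Add(-5372, Mul(I, Pow(5, Rational(1, 2)))) ≈ Add(-5372.0, Mul(2.2361, I))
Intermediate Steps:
Function('J')(Z) = Mul(I, Pow(5, Rational(1, 2))) (Function('J')(Z) = Pow(Add(-5, 0), Rational(1, 2)) = Pow(-5, Rational(1, 2)) = Mul(I, Pow(5, Rational(1, 2))))
Add(Mul(34, -158), Function('J')(8)) = Add(Mul(34, -158), Mul(I, Pow(5, Rational(1, 2)))) = Add(-5372, Mul(I, Pow(5, Rational(1, 2))))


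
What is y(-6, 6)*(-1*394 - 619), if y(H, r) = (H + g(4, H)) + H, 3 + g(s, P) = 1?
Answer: 14182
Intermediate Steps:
g(s, P) = -2 (g(s, P) = -3 + 1 = -2)
y(H, r) = -2 + 2*H (y(H, r) = (H - 2) + H = (-2 + H) + H = -2 + 2*H)
y(-6, 6)*(-1*394 - 619) = (-2 + 2*(-6))*(-1*394 - 619) = (-2 - 12)*(-394 - 619) = -14*(-1013) = 14182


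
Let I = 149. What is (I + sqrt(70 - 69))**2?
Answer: 22500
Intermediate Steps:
(I + sqrt(70 - 69))**2 = (149 + sqrt(70 - 69))**2 = (149 + sqrt(1))**2 = (149 + 1)**2 = 150**2 = 22500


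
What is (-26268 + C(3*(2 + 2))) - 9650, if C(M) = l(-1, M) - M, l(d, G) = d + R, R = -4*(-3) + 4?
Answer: -35915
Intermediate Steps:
R = 16 (R = 12 + 4 = 16)
l(d, G) = 16 + d (l(d, G) = d + 16 = 16 + d)
C(M) = 15 - M (C(M) = (16 - 1) - M = 15 - M)
(-26268 + C(3*(2 + 2))) - 9650 = (-26268 + (15 - 3*(2 + 2))) - 9650 = (-26268 + (15 - 3*4)) - 9650 = (-26268 + (15 - 1*12)) - 9650 = (-26268 + (15 - 12)) - 9650 = (-26268 + 3) - 9650 = -26265 - 9650 = -35915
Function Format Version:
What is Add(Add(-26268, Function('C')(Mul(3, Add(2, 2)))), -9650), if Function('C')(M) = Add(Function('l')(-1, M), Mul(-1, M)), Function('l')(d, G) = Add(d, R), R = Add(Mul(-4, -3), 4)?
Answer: -35915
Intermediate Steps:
R = 16 (R = Add(12, 4) = 16)
Function('l')(d, G) = Add(16, d) (Function('l')(d, G) = Add(d, 16) = Add(16, d))
Function('C')(M) = Add(15, Mul(-1, M)) (Function('C')(M) = Add(Add(16, -1), Mul(-1, M)) = Add(15, Mul(-1, M)))
Add(Add(-26268, Function('C')(Mul(3, Add(2, 2)))), -9650) = Add(Add(-26268, Add(15, Mul(-1, Mul(3, Add(2, 2))))), -9650) = Add(Add(-26268, Add(15, Mul(-1, Mul(3, 4)))), -9650) = Add(Add(-26268, Add(15, Mul(-1, 12))), -9650) = Add(Add(-26268, Add(15, -12)), -9650) = Add(Add(-26268, 3), -9650) = Add(-26265, -9650) = -35915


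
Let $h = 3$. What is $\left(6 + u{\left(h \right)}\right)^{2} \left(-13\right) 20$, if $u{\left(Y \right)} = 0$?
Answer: $-9360$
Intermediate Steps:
$\left(6 + u{\left(h \right)}\right)^{2} \left(-13\right) 20 = \left(6 + 0\right)^{2} \left(-13\right) 20 = 6^{2} \left(-13\right) 20 = 36 \left(-13\right) 20 = \left(-468\right) 20 = -9360$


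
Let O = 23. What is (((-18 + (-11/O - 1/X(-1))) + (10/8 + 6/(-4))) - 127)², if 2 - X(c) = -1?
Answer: 1625137969/76176 ≈ 21334.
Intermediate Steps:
X(c) = 3 (X(c) = 2 - 1*(-1) = 2 + 1 = 3)
(((-18 + (-11/O - 1/X(-1))) + (10/8 + 6/(-4))) - 127)² = (((-18 + (-11/23 - 1/3)) + (10/8 + 6/(-4))) - 127)² = (((-18 + (-11*1/23 - 1*⅓)) + (10*(⅛) + 6*(-¼))) - 127)² = (((-18 + (-11/23 - ⅓)) + (5/4 - 3/2)) - 127)² = (((-18 - 56/69) - ¼) - 127)² = ((-1298/69 - ¼) - 127)² = (-5261/276 - 127)² = (-40313/276)² = 1625137969/76176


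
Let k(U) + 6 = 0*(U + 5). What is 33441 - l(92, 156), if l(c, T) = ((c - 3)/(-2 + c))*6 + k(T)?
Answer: 501616/15 ≈ 33441.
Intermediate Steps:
k(U) = -6 (k(U) = -6 + 0*(U + 5) = -6 + 0*(5 + U) = -6 + 0 = -6)
l(c, T) = -6 + 6*(-3 + c)/(-2 + c) (l(c, T) = ((c - 3)/(-2 + c))*6 - 6 = ((-3 + c)/(-2 + c))*6 - 6 = 6*(-3 + c)/(-2 + c) - 6 = -6 + 6*(-3 + c)/(-2 + c))
33441 - l(92, 156) = 33441 - (-6)/(-2 + 92) = 33441 - (-6)/90 = 33441 - 1*(-1/15) = 33441 + 1/15 = 501616/15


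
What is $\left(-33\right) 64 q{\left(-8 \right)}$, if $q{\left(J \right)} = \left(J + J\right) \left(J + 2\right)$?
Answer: $-202752$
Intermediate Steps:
$q{\left(J \right)} = 2 J \left(2 + J\right)$
$\left(-33\right) 64 q{\left(-8 \right)} = \left(-33\right) 64 \cdot 2 \left(-8\right) \left(2 - 8\right) = - 2112 \cdot 2 \left(-8\right) \left(-6\right) = \left(-2112\right) 96 = -202752$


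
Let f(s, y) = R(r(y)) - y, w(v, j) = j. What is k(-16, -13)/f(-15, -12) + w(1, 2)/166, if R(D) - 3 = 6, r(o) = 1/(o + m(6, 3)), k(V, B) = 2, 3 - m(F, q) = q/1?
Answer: 187/1743 ≈ 0.10729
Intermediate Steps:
m(F, q) = 3 - q (m(F, q) = 3 - q/1 = 3 - q)
r(o) = 1/o (r(o) = 1/(o + (3 - 1*3)) = 1/(o + (3 - 3)) = 1/(o + 0) = 1/o)
R(D) = 9 (R(D) = 3 + 6 = 9)
f(s, y) = 9 - y
k(-16, -13)/f(-15, -12) + w(1, 2)/166 = 2/(9 - 1*(-12)) + 2/166 = 2/(9 + 12) + 2*(1/166) = 2/21 + 1/83 = 187/1743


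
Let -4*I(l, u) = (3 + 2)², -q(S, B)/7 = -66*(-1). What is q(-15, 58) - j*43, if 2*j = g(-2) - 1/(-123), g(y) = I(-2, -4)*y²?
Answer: 9265/123 ≈ 75.325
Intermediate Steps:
q(S, B) = -462 (q(S, B) = -(-462)*(-1) = -7*66 = -462)
I(l, u) = -25/4 (I(l, u) = -(3 + 2)²/4 = -¼*5² = -¼*25 = -25/4)
g(y) = -25*y²/4
j = -1537/123 (j = (-25/4*(-2)² - 1/(-123))/2 = (-25/4*4 - 1*(-1/123))/2 = (-25 + 1/123)/2 = (½)*(-3074/123) = -1537/123 ≈ -12.496)
q(-15, 58) - j*43 = -462 - (-1537)*43/123 = -462 - 1*(-66091/123) = -462 + 66091/123 = 9265/123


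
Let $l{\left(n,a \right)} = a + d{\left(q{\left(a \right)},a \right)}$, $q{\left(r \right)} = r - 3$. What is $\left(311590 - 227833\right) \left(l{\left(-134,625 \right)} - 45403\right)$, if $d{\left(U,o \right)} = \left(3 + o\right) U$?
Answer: $28966353366$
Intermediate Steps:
$q{\left(r \right)} = -3 + r$
$d{\left(U,o \right)} = U \left(3 + o\right)$
$l{\left(n,a \right)} = a + \left(-3 + a\right) \left(3 + a\right)$
$\left(311590 - 227833\right) \left(l{\left(-134,625 \right)} - 45403\right) = \left(311590 - 227833\right) \left(\left(-9 + 625 + 625^{2}\right) - 45403\right) = 83757 \left(\left(-9 + 625 + 390625\right) - 45403\right) = 83757 \left(391241 - 45403\right) = 83757 \cdot 345838 = 28966353366$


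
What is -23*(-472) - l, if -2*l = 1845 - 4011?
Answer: 9773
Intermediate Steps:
l = 1083 (l = -(1845 - 4011)/2 = -½*(-2166) = 1083)
-23*(-472) - l = -23*(-472) - 1*1083 = 10856 - 1083 = 9773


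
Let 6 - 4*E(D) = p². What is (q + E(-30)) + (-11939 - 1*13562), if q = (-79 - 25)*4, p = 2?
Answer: -51833/2 ≈ -25917.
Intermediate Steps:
q = -416 (q = -104*4 = -416)
E(D) = ½ (E(D) = 3/2 - ¼*2² = 3/2 - ¼*4 = 3/2 - 1 = ½)
(q + E(-30)) + (-11939 - 1*13562) = (-416 + ½) + (-11939 - 1*13562) = -831/2 + (-11939 - 13562) = -831/2 - 25501 = -51833/2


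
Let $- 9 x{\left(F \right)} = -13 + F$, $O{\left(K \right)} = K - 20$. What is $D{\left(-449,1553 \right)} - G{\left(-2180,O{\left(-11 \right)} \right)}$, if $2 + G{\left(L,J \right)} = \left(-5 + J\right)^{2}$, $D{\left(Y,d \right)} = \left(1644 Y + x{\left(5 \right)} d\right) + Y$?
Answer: $- \frac{6646667}{9} \approx -7.3852 \cdot 10^{5}$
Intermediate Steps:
$O{\left(K \right)} = -20 + K$
$x{\left(F \right)} = \frac{13}{9} - \frac{F}{9}$ ($x{\left(F \right)} = - \frac{-13 + F}{9} = \frac{13}{9} - \frac{F}{9}$)
$D{\left(Y,d \right)} = 1645 Y + \frac{8 d}{9}$ ($D{\left(Y,d \right)} = \left(1644 Y + \left(\frac{13}{9} - \frac{5}{9}\right) d\right) + Y = \left(1644 Y + \frac{8 d}{9}\right) + Y = 1645 Y + \frac{8 d}{9}$)
$G{\left(L,J \right)} = -2 + \left(-5 + J\right)^{2}$
$D{\left(-449,1553 \right)} - G{\left(-2180,O{\left(-11 \right)} \right)} = \left(1645 \left(-449\right) + \frac{8}{9} \cdot 1553\right) - \left(-2 + \left(-5 - 31\right)^{2}\right) = \left(-738605 + \frac{12424}{9}\right) - \left(-2 + \left(-5 - 31\right)^{2}\right) = - \frac{6635021}{9} - \left(-2 + \left(-36\right)^{2}\right) = - \frac{6635021}{9} - \left(-2 + 1296\right) = - \frac{6635021}{9} - 1294 = - \frac{6646667}{9}$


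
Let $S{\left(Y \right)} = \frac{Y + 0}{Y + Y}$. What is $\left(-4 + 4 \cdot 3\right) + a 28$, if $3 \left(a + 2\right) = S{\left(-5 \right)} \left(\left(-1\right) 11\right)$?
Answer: $- \frac{298}{3} \approx -99.333$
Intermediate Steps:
$S{\left(Y \right)} = \frac{1}{2}$ ($S{\left(Y \right)} = \frac{Y}{2 Y} = Y \frac{1}{2 Y} = \frac{1}{2}$)
$a = - \frac{23}{6}$ ($a = -2 + \frac{\frac{1}{2} \left(\left(-1\right) 11\right)}{3} = -2 + \frac{\frac{1}{2} \left(-11\right)}{3} = -2 + \frac{1}{3} \left(- \frac{11}{2}\right) = -2 - \frac{11}{6} = - \frac{23}{6} \approx -3.8333$)
$\left(-4 + 4 \cdot 3\right) + a 28 = \left(-4 + 4 \cdot 3\right) - \frac{322}{3} = \left(-4 + 12\right) - \frac{322}{3} = 8 - \frac{322}{3} = - \frac{298}{3}$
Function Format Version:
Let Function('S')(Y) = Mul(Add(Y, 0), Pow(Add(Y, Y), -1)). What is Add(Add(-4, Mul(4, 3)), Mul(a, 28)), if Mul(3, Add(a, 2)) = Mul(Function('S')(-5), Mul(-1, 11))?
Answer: Rational(-298, 3) ≈ -99.333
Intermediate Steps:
Function('S')(Y) = Rational(1, 2) (Function('S')(Y) = Mul(Y, Pow(Mul(2, Y), -1)) = Mul(Y, Mul(Rational(1, 2), Pow(Y, -1))) = Rational(1, 2))
a = Rational(-23, 6) (a = Add(-2, Mul(Rational(1, 3), Mul(Rational(1, 2), Mul(-1, 11)))) = Add(-2, Mul(Rational(1, 3), Mul(Rational(1, 2), -11))) = Add(-2, Mul(Rational(1, 3), Rational(-11, 2))) = Add(-2, Rational(-11, 6)) = Rational(-23, 6) ≈ -3.8333)
Add(Add(-4, Mul(4, 3)), Mul(a, 28)) = Add(Add(-4, Mul(4, 3)), Mul(Rational(-23, 6), 28)) = Add(Add(-4, 12), Rational(-322, 3)) = Add(8, Rational(-322, 3)) = Rational(-298, 3)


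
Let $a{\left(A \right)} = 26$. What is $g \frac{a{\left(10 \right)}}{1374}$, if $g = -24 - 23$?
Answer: $- \frac{611}{687} \approx -0.88937$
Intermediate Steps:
$g = -47$ ($g = -24 - 23 = -47$)
$g \frac{a{\left(10 \right)}}{1374} = - 47 \cdot \frac{26}{1374} = - 47 \cdot 26 \cdot \frac{1}{1374} = \left(-47\right) \frac{13}{687} = - \frac{611}{687}$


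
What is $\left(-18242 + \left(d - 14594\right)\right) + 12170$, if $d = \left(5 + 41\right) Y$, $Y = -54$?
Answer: $-23150$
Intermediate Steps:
$d = -2484$ ($d = \left(5 + 41\right) \left(-54\right) = 46 \left(-54\right) = -2484$)
$\left(-18242 + \left(d - 14594\right)\right) + 12170 = \left(-18242 - 17078\right) + 12170 = -35320 + 12170 = -23150$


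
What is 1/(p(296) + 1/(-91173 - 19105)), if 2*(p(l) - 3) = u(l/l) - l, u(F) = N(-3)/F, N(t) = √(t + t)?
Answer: -1763379516458/255708287732647 - 6080618642*I*√6/255708287732647 ≈ -0.0068961 - 5.8248e-5*I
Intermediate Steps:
N(t) = √2*√t (N(t) = √(2*t) = √2*√t)
u(F) = I*√6/F (u(F) = (√2*√(-3))/F = (√2*(I*√3))/F = (I*√6)/F = I*√6/F)
p(l) = 3 - l/2 + I*√6/2 (p(l) = 3 + (I*√6/((l/l)) - l)/2 = 3 + (I*√6/1 - l)/2 = 3 + (I*√6*1 - l)/2 = 3 + (I*√6 - l)/2 = 3 + (-l + I*√6)/2 = 3 + (-l/2 + I*√6/2) = 3 - l/2 + I*√6/2)
1/(p(296) + 1/(-91173 - 19105)) = 1/((3 - ½*296 + I*√6/2) + 1/(-91173 - 19105)) = 1/((3 - 148 + I*√6/2) + 1/(-110278)) = 1/((-145 + I*√6/2) - 1/110278) = 1/(-15990311/110278 + I*√6/2)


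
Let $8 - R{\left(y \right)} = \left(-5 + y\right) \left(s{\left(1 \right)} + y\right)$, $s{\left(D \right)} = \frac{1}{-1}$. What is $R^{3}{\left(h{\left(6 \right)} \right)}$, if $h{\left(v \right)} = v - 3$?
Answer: $1728$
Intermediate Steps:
$s{\left(D \right)} = -1$
$h{\left(v \right)} = -3 + v$
$R{\left(y \right)} = 8 - \left(-1 + y\right) \left(-5 + y\right)$ ($R{\left(y \right)} = 8 - \left(-5 + y\right) \left(-1 + y\right) = 8 - \left(-1 + y\right) \left(-5 + y\right)$)
$R^{3}{\left(h{\left(6 \right)} \right)} = \left(3 - \left(-3 + 6\right)^{2} + 6 \left(-3 + 6\right)\right)^{3} = \left(3 - 3^{2} + 6 \cdot 3\right)^{3} = \left(3 - 9 + 18\right)^{3} = 12^{3} = 1728$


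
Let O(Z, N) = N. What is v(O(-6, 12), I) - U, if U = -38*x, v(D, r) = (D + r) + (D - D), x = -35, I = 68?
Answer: -1250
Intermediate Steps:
v(D, r) = D + r (v(D, r) = (D + r) + 0 = D + r)
U = 1330 (U = -38*(-35) = 1330)
v(O(-6, 12), I) - U = (12 + 68) - 1*1330 = 80 - 1330 = -1250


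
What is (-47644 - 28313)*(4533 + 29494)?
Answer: -2584588839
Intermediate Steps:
(-47644 - 28313)*(4533 + 29494) = -75957*34027 = -2584588839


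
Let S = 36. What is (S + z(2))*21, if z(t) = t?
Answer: 798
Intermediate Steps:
(S + z(2))*21 = (36 + 2)*21 = 38*21 = 798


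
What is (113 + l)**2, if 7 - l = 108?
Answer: 144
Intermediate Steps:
l = -101 (l = 7 - 1*108 = 7 - 108 = -101)
(113 + l)**2 = (113 - 101)**2 = 12**2 = 144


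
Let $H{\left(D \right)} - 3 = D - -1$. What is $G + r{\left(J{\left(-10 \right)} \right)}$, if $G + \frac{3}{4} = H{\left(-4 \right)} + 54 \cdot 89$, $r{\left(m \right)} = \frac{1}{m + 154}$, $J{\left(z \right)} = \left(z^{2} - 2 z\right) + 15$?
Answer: $\frac{5554873}{1156} \approx 4805.3$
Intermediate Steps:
$H{\left(D \right)} = 4 + D$ ($H{\left(D \right)} = 3 + \left(D - -1\right) = 3 + \left(D + 1\right) = 3 + \left(1 + D\right) = 4 + D$)
$J{\left(z \right)} = 15 + z^{2} - 2 z$
$r{\left(m \right)} = \frac{1}{154 + m}$
$G = \frac{19221}{4}$ ($G = - \frac{3}{4} + \left(\left(4 - 4\right) + 54 \cdot 89\right) = - \frac{3}{4} + \left(0 + 4806\right) = - \frac{3}{4} + 4806 = \frac{19221}{4} \approx 4805.3$)
$G + r{\left(J{\left(-10 \right)} \right)} = \frac{19221}{4} + \frac{1}{154 + \left(15 + \left(-10\right)^{2} - -20\right)} = \frac{19221}{4} + \frac{1}{154 + \left(15 + 100 + 20\right)} = \frac{19221}{4} + \frac{1}{154 + 135} = \frac{19221}{4} + \frac{1}{289} = \frac{5554873}{1156}$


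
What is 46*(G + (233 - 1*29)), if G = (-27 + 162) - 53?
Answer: 13156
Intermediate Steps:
G = 82 (G = 135 - 53 = 82)
46*(G + (233 - 1*29)) = 46*(82 + (233 - 1*29)) = 46*(82 + (233 - 29)) = 46*(82 + 204) = 46*286 = 13156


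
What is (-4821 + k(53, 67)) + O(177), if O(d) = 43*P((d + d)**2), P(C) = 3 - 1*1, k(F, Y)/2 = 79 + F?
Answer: -4471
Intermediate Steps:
k(F, Y) = 158 + 2*F (k(F, Y) = 2*(79 + F) = 158 + 2*F)
P(C) = 2 (P(C) = 3 - 1 = 2)
O(d) = 86 (O(d) = 43*2 = 86)
(-4821 + k(53, 67)) + O(177) = (-4821 + (158 + 2*53)) + 86 = (-4821 + (158 + 106)) + 86 = (-4821 + 264) + 86 = -4557 + 86 = -4471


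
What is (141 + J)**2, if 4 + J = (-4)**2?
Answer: 23409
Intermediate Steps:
J = 12 (J = -4 + (-4)**2 = -4 + 16 = 12)
(141 + J)**2 = (141 + 12)**2 = 153**2 = 23409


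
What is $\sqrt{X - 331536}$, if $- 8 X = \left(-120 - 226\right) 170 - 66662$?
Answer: $\frac{i \sqrt{1263403}}{2} \approx 562.01 i$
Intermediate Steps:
$X = \frac{62741}{4}$ ($X = - \frac{\left(-120 - 226\right) 170 - 66662}{8} = - \frac{\left(-346\right) 170 - 66662}{8} = - \frac{-58820 - 66662}{8} = \left(- \frac{1}{8}\right) \left(-125482\right) = \frac{62741}{4} \approx 15685.0$)
$\sqrt{X - 331536} = \sqrt{\frac{62741}{4} - 331536} = \sqrt{- \frac{1263403}{4}} = \frac{i \sqrt{1263403}}{2}$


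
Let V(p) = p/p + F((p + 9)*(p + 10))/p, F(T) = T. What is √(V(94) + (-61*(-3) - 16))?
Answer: 2*√155711/47 ≈ 16.792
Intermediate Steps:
V(p) = 1 + (9 + p)*(10 + p)/p (V(p) = p/p + ((p + 9)*(p + 10))/p = 1 + ((9 + p)*(10 + p))/p = 1 + (9 + p)*(10 + p)/p)
√(V(94) + (-61*(-3) - 16)) = √((20 + 94 + 90/94) + (-61*(-3) - 16)) = √((20 + 94 + 90*(1/94)) + (183 - 16)) = √((20 + 94 + 45/47) + 167) = √(5403/47 + 167) = √(13252/47) = 2*√155711/47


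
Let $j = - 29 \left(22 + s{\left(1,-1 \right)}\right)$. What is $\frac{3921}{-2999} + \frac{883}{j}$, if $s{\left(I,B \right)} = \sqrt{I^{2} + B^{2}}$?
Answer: $- \frac{56533156}{20960011} + \frac{883 \sqrt{2}}{13978} \approx -2.6079$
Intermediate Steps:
$s{\left(I,B \right)} = \sqrt{B^{2} + I^{2}}$
$j = -638 - 29 \sqrt{2}$ ($j = - 29 \left(22 + \sqrt{\left(-1\right)^{2} + 1^{2}}\right) = - 29 \left(22 + \sqrt{1 + 1}\right) = - 29 \left(22 + \sqrt{2}\right) = -638 - 29 \sqrt{2} \approx -679.01$)
$\frac{3921}{-2999} + \frac{883}{j} = \frac{3921}{-2999} + \frac{883}{-638 - 29 \sqrt{2}} = 3921 \left(- \frac{1}{2999}\right) + \frac{883}{-638 - 29 \sqrt{2}} = - \frac{3921}{2999} + \frac{883}{-638 - 29 \sqrt{2}}$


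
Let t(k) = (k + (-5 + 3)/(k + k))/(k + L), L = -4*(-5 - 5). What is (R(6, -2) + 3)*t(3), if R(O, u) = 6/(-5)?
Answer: 24/215 ≈ 0.11163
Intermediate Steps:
R(O, u) = -6/5 (R(O, u) = 6*(-⅕) = -6/5)
L = 40 (L = -4*(-10) = 40)
t(k) = (k - 1/k)/(40 + k) (t(k) = (k + (-5 + 3)/(k + k))/(k + 40) = (k - 2*1/(2*k))/(40 + k) = (k - 1/k)/(40 + k))
(R(6, -2) + 3)*t(3) = (-6/5 + 3)*((-1 + 3²)/(3*(40 + 3))) = 9*((⅓)*(-1 + 9)/43)/5 = 9*((⅓)*(1/43)*8)/5 = (9/5)*(8/129) = 24/215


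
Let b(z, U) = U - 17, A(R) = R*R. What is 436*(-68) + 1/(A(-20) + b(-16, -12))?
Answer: -10999407/371 ≈ -29648.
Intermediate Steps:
A(R) = R²
b(z, U) = -17 + U
436*(-68) + 1/(A(-20) + b(-16, -12)) = 436*(-68) + 1/((-20)² + (-17 - 12)) = -29648 + 1/(400 - 29) = -29648 + 1/371 = -10999407/371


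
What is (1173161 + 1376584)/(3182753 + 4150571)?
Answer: 149985/431372 ≈ 0.34769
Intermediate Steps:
(1173161 + 1376584)/(3182753 + 4150571) = 2549745/7333324 = 2549745*(1/7333324) = 149985/431372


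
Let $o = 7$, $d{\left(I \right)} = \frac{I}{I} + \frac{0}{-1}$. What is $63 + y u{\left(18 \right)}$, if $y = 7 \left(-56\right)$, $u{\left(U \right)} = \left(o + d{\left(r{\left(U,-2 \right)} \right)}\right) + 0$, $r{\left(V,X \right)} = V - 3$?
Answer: $-3073$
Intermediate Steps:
$r{\left(V,X \right)} = -3 + V$
$d{\left(I \right)} = 1$ ($d{\left(I \right)} = 1 + 0 \left(-1\right) = 1 + 0 = 1$)
$u{\left(U \right)} = 8$ ($u{\left(U \right)} = \left(7 + 1\right) + 0 = 8 + 0 = 8$)
$y = -392$
$63 + y u{\left(18 \right)} = 63 - 3136 = -3073$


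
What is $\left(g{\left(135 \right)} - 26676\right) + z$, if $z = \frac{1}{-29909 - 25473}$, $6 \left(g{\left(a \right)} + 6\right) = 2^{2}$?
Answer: $- \frac{4432996811}{166146} \approx -26681.0$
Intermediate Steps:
$g{\left(a \right)} = - \frac{16}{3}$ ($g{\left(a \right)} = -6 + \frac{2^{2}}{6} = -6 + \frac{1}{6} \cdot 4 = -6 + \frac{2}{3} = - \frac{16}{3}$)
$z = - \frac{1}{55382}$ ($z = \frac{1}{-55382} = - \frac{1}{55382} \approx -1.8056 \cdot 10^{-5}$)
$\left(g{\left(135 \right)} - 26676\right) + z = \left(- \frac{16}{3} - 26676\right) - \frac{1}{55382} = - \frac{80044}{3} - \frac{1}{55382} = - \frac{4432996811}{166146}$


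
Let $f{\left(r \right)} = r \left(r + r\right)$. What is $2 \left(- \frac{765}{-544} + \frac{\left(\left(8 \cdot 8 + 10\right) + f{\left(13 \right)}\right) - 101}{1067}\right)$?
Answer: $\frac{57967}{17072} \approx 3.3954$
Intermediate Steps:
$f{\left(r \right)} = 2 r^{2}$ ($f{\left(r \right)} = r 2 r = 2 r^{2}$)
$2 \left(- \frac{765}{-544} + \frac{\left(\left(8 \cdot 8 + 10\right) + f{\left(13 \right)}\right) - 101}{1067}\right) = 2 \left(- \frac{765}{-544} + \frac{\left(\left(8 \cdot 8 + 10\right) + 2 \cdot 13^{2}\right) - 101}{1067}\right) = 2 \left(\left(-765\right) \left(- \frac{1}{544}\right) + \left(\left(\left(64 + 10\right) + 2 \cdot 169\right) - 101\right) \frac{1}{1067}\right) = 2 \left(\frac{45}{32} + \left(\left(74 + 338\right) - 101\right) \frac{1}{1067}\right) = 2 \left(\frac{45}{32} + \left(412 - 101\right) \frac{1}{1067}\right) = 2 \left(\frac{45}{32} + 311 \cdot \frac{1}{1067}\right) = 2 \left(\frac{45}{32} + \frac{311}{1067}\right) = 2 \cdot \frac{57967}{34144} = \frac{57967}{17072}$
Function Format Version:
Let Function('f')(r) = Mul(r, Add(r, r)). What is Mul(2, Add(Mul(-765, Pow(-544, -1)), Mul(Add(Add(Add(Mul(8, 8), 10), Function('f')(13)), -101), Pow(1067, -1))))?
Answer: Rational(57967, 17072) ≈ 3.3954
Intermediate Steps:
Function('f')(r) = Mul(2, Pow(r, 2)) (Function('f')(r) = Mul(r, Mul(2, r)) = Mul(2, Pow(r, 2)))
Mul(2, Add(Mul(-765, Pow(-544, -1)), Mul(Add(Add(Add(Mul(8, 8), 10), Function('f')(13)), -101), Pow(1067, -1)))) = Mul(2, Add(Mul(-765, Pow(-544, -1)), Mul(Add(Add(Add(Mul(8, 8), 10), Mul(2, Pow(13, 2))), -101), Pow(1067, -1)))) = Mul(2, Add(Mul(-765, Rational(-1, 544)), Mul(Add(Add(Add(64, 10), Mul(2, 169)), -101), Rational(1, 1067)))) = Mul(2, Add(Rational(45, 32), Mul(Add(Add(74, 338), -101), Rational(1, 1067)))) = Mul(2, Add(Rational(45, 32), Mul(Add(412, -101), Rational(1, 1067)))) = Mul(2, Add(Rational(45, 32), Mul(311, Rational(1, 1067)))) = Mul(2, Add(Rational(45, 32), Rational(311, 1067))) = Mul(2, Rational(57967, 34144)) = Rational(57967, 17072)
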